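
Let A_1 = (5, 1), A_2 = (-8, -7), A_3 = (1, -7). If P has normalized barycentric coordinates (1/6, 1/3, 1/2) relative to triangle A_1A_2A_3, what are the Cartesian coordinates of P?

(-4/3, -17/3)

P = (1/6)·A_1 + (1/3)·A_2 + (1/2)·A_3.
x-coordinate: (1/6)·5 + (1/3)·(-8) + (1/2)·1 = -4/3.
y-coordinate: (1/6)·1 + (1/3)·(-7) + (1/2)·(-7) = -17/3.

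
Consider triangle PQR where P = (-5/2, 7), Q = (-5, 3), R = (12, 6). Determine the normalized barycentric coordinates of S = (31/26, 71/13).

(5/13, 4/13, 4/13)

Signed area of the reference triangle: [PQR] = ½·((-5/2)·(3−6) + (-5)·(6−7) + 12·(7−3)) = ½·(15/2 + 5 + 48) = 121/4.
[SQR] = ½·((31/26)·(3−6) + (-5)·(6−(71/13)) + 12·(71/13−3)) = ½·(-93/26 − 35/13 + 384/13) = 605/52, so the P-coordinate is (605/52)/(121/4) = 5/13.
[PSR] = ½·((-5/2)·(71/13−6) + (31/26)·(6−7) + 12·(7−(71/13))) = ½·(35/26 − 31/26 + 240/13) = 121/13, so the Q-coordinate is 4/13.
[PQS] = ½·((-5/2)·(3−(71/13)) + (-5)·(71/13−7) + (31/26)·(7−3)) = ½·(80/13 + 100/13 + 62/13) = 121/13, so the R-coordinate is 4/13.
Check: 5/13 + 4/13 + 4/13 = 1.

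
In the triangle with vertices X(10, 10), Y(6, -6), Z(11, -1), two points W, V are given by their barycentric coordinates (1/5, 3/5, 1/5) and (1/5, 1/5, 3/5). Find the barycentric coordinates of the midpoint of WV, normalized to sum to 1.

(1/5, 2/5, 2/5)

Since both coordinate triples sum to 1, the midpoint's barycentrics are the componentwise average.
(1/5+1/5)/2 = 1/5; similarly 2/5 and 2/5.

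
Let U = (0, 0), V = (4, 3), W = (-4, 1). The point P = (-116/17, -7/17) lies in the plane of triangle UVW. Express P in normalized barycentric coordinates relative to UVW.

Signed area of the reference triangle: [UVW] = ½·(0·(3−1) + 4·(1−0) + (-4)·(0−3)) = ½·(0 + 4 + 12) = 8.
[PVW] = ½·((-116/17)·(3−1) + 4·(1−(-7/17)) + (-4)·(-7/17−3)) = ½·(-232/17 + 96/17 + 232/17) = 48/17, so the U-coordinate is (48/17)/8 = 6/17.
[UPW] = ½·(0·(-7/17−1) + (-116/17)·(1−0) + (-4)·(0−(-7/17))) = ½·(0 − 116/17 − 28/17) = -72/17, so the V-coordinate is -9/17.
[UVP] = ½·(0·(3−(-7/17)) + 4·(-7/17−0) + (-116/17)·(0−3)) = ½·(0 − 28/17 + 348/17) = 160/17, so the W-coordinate is 20/17.

(6/17, -9/17, 20/17)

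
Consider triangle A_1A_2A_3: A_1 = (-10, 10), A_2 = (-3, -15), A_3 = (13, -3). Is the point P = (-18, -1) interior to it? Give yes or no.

Barycentric coordinates of P: (101/121, 357/484, -277/484).
The three coordinates are positive, positive, negative; a point is interior exactly when all three are positive.

no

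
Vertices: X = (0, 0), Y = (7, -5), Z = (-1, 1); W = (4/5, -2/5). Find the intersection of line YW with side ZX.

(-3/4, 3/4)

Barycentric coordinates of W with respect to XYZ: (1/5, 1/5, 3/5).
On side ZX the Y-coordinate is zero; dropping W's Y-weight 1/5 and renormalizing the remaining 3/5 : 1/5 gives weights 3/4, 1/4 on Z, X.
V = (3/4)·(-1, 1) + (1/4)·(0, 0) = (-3/4, 3/4).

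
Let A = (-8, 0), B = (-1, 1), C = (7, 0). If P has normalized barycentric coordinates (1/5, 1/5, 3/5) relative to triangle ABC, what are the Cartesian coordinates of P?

P = (1/5)·A + (1/5)·B + (3/5)·C.
x-coordinate: (1/5)·(-8) + (1/5)·(-1) + (3/5)·7 = 12/5.
y-coordinate: (1/5)·0 + (1/5)·1 + (3/5)·0 = 1/5.

(12/5, 1/5)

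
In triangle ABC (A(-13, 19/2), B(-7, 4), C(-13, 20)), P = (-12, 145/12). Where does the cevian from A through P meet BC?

Barycentric coordinates of P with respect to ABC: (1/2, 1/6, 1/3).
On side BC the A-coordinate is zero; dropping P's A-weight 1/2 and renormalizing the remaining 1/6 : 1/3 gives weights 1/3, 2/3 on B, C.
Q = (1/3)·(-7, 4) + (2/3)·(-13, 20) = (-11, 44/3).

(-11, 44/3)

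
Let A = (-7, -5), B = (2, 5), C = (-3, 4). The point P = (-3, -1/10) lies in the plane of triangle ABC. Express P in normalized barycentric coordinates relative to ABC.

Signed area of the reference triangle: [ABC] = ½·((-7)·(5−4) + 2·(4−(-5)) + (-3)·(-5−5)) = ½·(-7 + 18 + 30) = 41/2.
[PBC] = ½·((-3)·(5−4) + 2·(4−(-1/10)) + (-3)·(-1/10−5)) = ½·(-3 + 41/5 + 153/10) = 41/4, so the A-coordinate is (41/4)/(41/2) = 1/2.
[APC] = ½·((-7)·(-1/10−4) + (-3)·(4−(-5)) + (-3)·(-5−(-1/10))) = ½·(287/10 − 27 + 147/10) = 41/5, so the B-coordinate is 2/5.
[ABP] = ½·((-7)·(5−(-1/10)) + 2·(-1/10−(-5)) + (-3)·(-5−5)) = ½·(-357/10 + 49/5 + 30) = 41/20, so the C-coordinate is 1/10.

(1/2, 2/5, 1/10)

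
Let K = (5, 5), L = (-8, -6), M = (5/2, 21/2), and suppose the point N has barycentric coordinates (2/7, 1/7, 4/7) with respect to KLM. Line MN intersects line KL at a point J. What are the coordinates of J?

(2/3, 4/3)

Line MN meets KL where the M-coordinate vanishes; zeroing N's M-weight and renormalizing leaves K, L-weights 2/7 : 1/7 → (2/3, 1/3).
So J = (2/3)·K + (1/3)·L = (2/3, 4/3).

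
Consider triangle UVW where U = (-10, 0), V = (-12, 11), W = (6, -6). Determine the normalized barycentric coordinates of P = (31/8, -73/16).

(1/16, 1/16, 7/8)

Signed area of the reference triangle: [UVW] = ½·((-10)·(11−(-6)) + (-12)·(-6−0) + 6·(0−11)) = ½·(-170 + 72 − 66) = -82.
[PVW] = ½·((31/8)·(11−(-6)) + (-12)·(-6−(-73/16)) + 6·(-73/16−11)) = ½·(527/8 + 69/4 − 747/8) = -41/8, so the U-coordinate is (-41/8)/(-82) = 1/16.
[UPW] = ½·((-10)·(-73/16−(-6)) + (31/8)·(-6−0) + 6·(0−(-73/16))) = ½·(-115/8 − 93/4 + 219/8) = -41/8, so the V-coordinate is 1/16.
[UVP] = ½·((-10)·(11−(-73/16)) + (-12)·(-73/16−0) + (31/8)·(0−11)) = ½·(-1245/8 + 219/4 − 341/8) = -287/4, so the W-coordinate is 7/8.
Check: 1/16 + 1/16 + 7/8 = 1.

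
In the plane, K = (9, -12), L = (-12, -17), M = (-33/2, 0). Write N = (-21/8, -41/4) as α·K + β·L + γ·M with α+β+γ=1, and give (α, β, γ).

Signed area of the reference triangle: [KLM] = ½·(9·(-17−0) + (-12)·(0−(-12)) + (-33/2)·(-12−(-17))) = ½·(-153 − 144 − 165/2) = -759/4.
[NLM] = ½·((-21/8)·(-17−0) + (-12)·(0−(-41/4)) + (-33/2)·(-41/4−(-17))) = ½·(357/8 − 123 − 891/8) = -759/8, so the K-coordinate is (-759/8)/(-759/4) = 1/2.
[KNM] = ½·(9·(-41/4−0) + (-21/8)·(0−(-12)) + (-33/2)·(-12−(-41/4))) = ½·(-369/4 − 63/2 + 231/8) = -759/16, so the L-coordinate is 1/4.
[KLN] = ½·(9·(-17−(-41/4)) + (-12)·(-41/4−(-12)) + (-21/8)·(-12−(-17))) = ½·(-243/4 − 21 − 105/8) = -759/16, so the M-coordinate is 1/4.
Check: 1/2 + 1/4 + 1/4 = 1.

(1/2, 1/4, 1/4)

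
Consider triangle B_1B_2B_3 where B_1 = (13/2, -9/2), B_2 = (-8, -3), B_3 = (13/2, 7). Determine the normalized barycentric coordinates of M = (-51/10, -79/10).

(3/5, 4/5, -2/5)

Signed area of the reference triangle: [B_1B_2B_3] = ½·((13/2)·(-3−7) + (-8)·(7−(-9/2)) + (13/2)·(-9/2−(-3))) = ½·(-65 − 92 − 39/4) = -667/8.
[MB_2B_3] = ½·((-51/10)·(-3−7) + (-8)·(7−(-79/10)) + (13/2)·(-79/10−(-3))) = ½·(51 − 596/5 − 637/20) = -2001/40, so the B_1-coordinate is (-2001/40)/(-667/8) = 3/5.
[B_1MB_3] = ½·((13/2)·(-79/10−7) + (-51/10)·(7−(-9/2)) + (13/2)·(-9/2−(-79/10))) = ½·(-1937/20 − 1173/20 + 221/10) = -667/10, so the B_2-coordinate is 4/5.
[B_1B_2M] = ½·((13/2)·(-3−(-79/10)) + (-8)·(-79/10−(-9/2)) + (-51/10)·(-9/2−(-3))) = ½·(637/20 + 136/5 + 153/20) = 667/20, so the B_3-coordinate is -2/5.
Check: 3/5 + 4/5 − 2/5 = 1.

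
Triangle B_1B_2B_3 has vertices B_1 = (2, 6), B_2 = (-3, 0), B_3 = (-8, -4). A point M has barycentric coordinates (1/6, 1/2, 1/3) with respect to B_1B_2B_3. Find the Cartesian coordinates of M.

(-23/6, -1/3)

M = (1/6)·B_1 + (1/2)·B_2 + (1/3)·B_3.
x-coordinate: (1/6)·2 + (1/2)·(-3) + (1/3)·(-8) = -23/6.
y-coordinate: (1/6)·6 + (1/2)·0 + (1/3)·(-4) = -1/3.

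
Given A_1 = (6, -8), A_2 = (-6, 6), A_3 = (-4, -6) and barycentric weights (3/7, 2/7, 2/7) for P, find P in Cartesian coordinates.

(-2/7, -24/7)

P = (3/7)·A_1 + (2/7)·A_2 + (2/7)·A_3.
x-coordinate: (3/7)·6 + (2/7)·(-6) + (2/7)·(-4) = -2/7.
y-coordinate: (3/7)·(-8) + (2/7)·6 + (2/7)·(-6) = -24/7.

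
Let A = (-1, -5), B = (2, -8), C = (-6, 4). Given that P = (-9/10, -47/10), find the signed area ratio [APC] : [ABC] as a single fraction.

1/5

[ABC] = ½·((-1)·(-8−4) + 2·(4−(-5)) + (-6)·(-5−(-8))) = ½·(12 + 18 − 18) = 6.
[APC] = ½·((-1)·(-47/10−4) + (-9/10)·(4−(-5)) + (-6)·(-5−(-47/10))) = ½·(87/10 − 81/10 + 9/5) = 6/5, so the ratio is (6/5)/6 = 1/5.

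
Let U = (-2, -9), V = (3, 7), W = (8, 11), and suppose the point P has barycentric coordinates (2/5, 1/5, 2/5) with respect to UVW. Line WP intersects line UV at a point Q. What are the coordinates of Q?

(-1/3, -11/3)

Line WP meets UV where the W-coordinate vanishes; zeroing P's W-weight and renormalizing leaves U, V-weights 2/5 : 1/5 → (2/3, 1/3).
So Q = (2/3)·U + (1/3)·V = (-1/3, -11/3).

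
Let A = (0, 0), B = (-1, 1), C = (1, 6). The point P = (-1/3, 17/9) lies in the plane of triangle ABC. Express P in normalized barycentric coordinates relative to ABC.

Signed area of the reference triangle: [ABC] = ½·(0·(1−6) + (-1)·(6−0) + 1·(0−1)) = ½·(0 − 6 − 1) = -7/2.
[PBC] = ½·((-1/3)·(1−6) + (-1)·(6−(17/9)) + 1·(17/9−1)) = ½·(5/3 − 37/9 + 8/9) = -7/9, so the A-coordinate is (-7/9)/(-7/2) = 2/9.
[APC] = ½·(0·(17/9−6) + (-1/3)·(6−0) + 1·(0−(17/9))) = ½·(0 − 2 − 17/9) = -35/18, so the B-coordinate is 5/9.
[ABP] = ½·(0·(1−(17/9)) + (-1)·(17/9−0) + (-1/3)·(0−1)) = ½·(0 − 17/9 + 1/3) = -7/9, so the C-coordinate is 2/9.
Check: 2/9 + 5/9 + 2/9 = 1.

(2/9, 5/9, 2/9)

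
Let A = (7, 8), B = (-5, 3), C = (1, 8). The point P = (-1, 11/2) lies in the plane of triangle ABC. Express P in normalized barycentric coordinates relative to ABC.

Signed area of the reference triangle: [ABC] = ½·(7·(3−8) + (-5)·(8−8) + 1·(8−3)) = ½·(-35 + 0 + 5) = -15.
[PBC] = ½·((-1)·(3−8) + (-5)·(8−(11/2)) + 1·(11/2−3)) = ½·(5 − 25/2 + 5/2) = -5/2, so the A-coordinate is (-5/2)/(-15) = 1/6.
[APC] = ½·(7·(11/2−8) + (-1)·(8−8) + 1·(8−(11/2))) = ½·(-35/2 + 0 + 5/2) = -15/2, so the B-coordinate is 1/2.
[ABP] = ½·(7·(3−(11/2)) + (-5)·(11/2−8) + (-1)·(8−3)) = ½·(-35/2 + 25/2 − 5) = -5, so the C-coordinate is 1/3.

(1/6, 1/2, 1/3)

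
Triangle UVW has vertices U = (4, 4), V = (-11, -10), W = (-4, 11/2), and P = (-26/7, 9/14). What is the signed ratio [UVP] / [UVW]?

3/7

[UVW] = ½·(4·(-10−(11/2)) + (-11)·(11/2−4) + (-4)·(4−(-10))) = ½·(-62 − 33/2 − 56) = -269/4.
[UVP] = ½·(4·(-10−(9/14)) + (-11)·(9/14−4) + (-26/7)·(4−(-10))) = ½·(-298/7 + 517/14 − 52) = -807/28, so the ratio is (-807/28)/(-269/4) = 3/7.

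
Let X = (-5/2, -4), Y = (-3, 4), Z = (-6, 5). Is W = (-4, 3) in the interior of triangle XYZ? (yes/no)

Barycentric coordinates of W: (8/47, 22/47, 17/47).
The three coordinates are positive, positive, positive; a point is interior exactly when all three are positive.

yes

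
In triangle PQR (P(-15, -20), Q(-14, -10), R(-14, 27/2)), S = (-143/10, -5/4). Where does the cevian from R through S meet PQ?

Barycentric coordinates of S with respect to PQR: (3/10, 1/5, 1/2).
On side PQ the R-coordinate is zero; dropping S's R-weight 1/2 and renormalizing the remaining 3/10 : 1/5 gives weights 3/5, 2/5 on P, Q.
T = (3/5)·(-15, -20) + (2/5)·(-14, -10) = (-73/5, -16).

(-73/5, -16)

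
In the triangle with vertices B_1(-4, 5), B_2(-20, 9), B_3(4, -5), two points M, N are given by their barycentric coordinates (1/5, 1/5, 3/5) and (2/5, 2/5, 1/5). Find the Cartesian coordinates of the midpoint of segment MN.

(-28/5, 11/5)

Barycentric coordinates of the midpoint are the average: (3/10, 3/10, 2/5).
Converting: (3/10)·B_1 + (3/10)·B_2 + (2/5)·B_3 = (-28/5, 11/5).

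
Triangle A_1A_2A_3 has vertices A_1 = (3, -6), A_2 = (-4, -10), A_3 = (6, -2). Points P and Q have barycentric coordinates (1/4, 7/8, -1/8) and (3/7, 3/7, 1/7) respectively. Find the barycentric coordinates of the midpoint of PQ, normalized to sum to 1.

Since both coordinate triples sum to 1, the midpoint's barycentrics are the componentwise average.
(1/4+3/7)/2 = 19/56; similarly 73/112 and 1/112.

(19/56, 73/112, 1/112)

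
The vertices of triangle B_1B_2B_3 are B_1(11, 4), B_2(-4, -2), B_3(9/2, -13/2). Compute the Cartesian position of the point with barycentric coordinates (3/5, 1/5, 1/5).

(67/10, 7/10)

M = (3/5)·B_1 + (1/5)·B_2 + (1/5)·B_3.
x-coordinate: (3/5)·11 + (1/5)·(-4) + (1/5)·(9/2) = 67/10.
y-coordinate: (3/5)·4 + (1/5)·(-2) + (1/5)·(-13/2) = 7/10.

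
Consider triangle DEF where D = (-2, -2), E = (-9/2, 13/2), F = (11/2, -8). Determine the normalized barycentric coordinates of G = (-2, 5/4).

(1/3, 1/2, 1/6)

Signed area of the reference triangle: [DEF] = ½·((-2)·(13/2−(-8)) + (-9/2)·(-8−(-2)) + (11/2)·(-2−(13/2))) = ½·(-29 + 27 − 187/4) = -195/8.
[GEF] = ½·((-2)·(13/2−(-8)) + (-9/2)·(-8−(5/4)) + (11/2)·(5/4−(13/2))) = ½·(-29 + 333/8 − 231/8) = -65/8, so the D-coordinate is (-65/8)/(-195/8) = 1/3.
[DGF] = ½·((-2)·(5/4−(-8)) + (-2)·(-8−(-2)) + (11/2)·(-2−(5/4))) = ½·(-37/2 + 12 − 143/8) = -195/16, so the E-coordinate is 1/2.
[DEG] = ½·((-2)·(13/2−(5/4)) + (-9/2)·(5/4−(-2)) + (-2)·(-2−(13/2))) = ½·(-21/2 − 117/8 + 17) = -65/16, so the F-coordinate is 1/6.
Check: 1/3 + 1/2 + 1/6 = 1.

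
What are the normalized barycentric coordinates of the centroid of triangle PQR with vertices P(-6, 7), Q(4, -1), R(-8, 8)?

(1/3, 1/3, 1/3)

The centroid is the average of the vertices, so each weight is 1/3.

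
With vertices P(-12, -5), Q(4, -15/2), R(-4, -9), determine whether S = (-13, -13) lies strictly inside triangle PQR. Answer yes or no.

Barycentric coordinates of S: (-37/88, -17/11, 261/88).
The three coordinates are negative, negative, positive; a point is interior exactly when all three are positive.

no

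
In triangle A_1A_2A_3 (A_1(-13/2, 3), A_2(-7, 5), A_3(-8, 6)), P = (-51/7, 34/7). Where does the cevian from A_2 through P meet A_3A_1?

Barycentric coordinates of P with respect to A_1A_2A_3: (2/7, 2/7, 3/7).
On side A_3A_1 the A_2-coordinate is zero; dropping P's A_2-weight 2/7 and renormalizing the remaining 3/7 : 2/7 gives weights 3/5, 2/5 on A_3, A_1.
Q = (3/5)·(-8, 6) + (2/5)·(-13/2, 3) = (-37/5, 24/5).

(-37/5, 24/5)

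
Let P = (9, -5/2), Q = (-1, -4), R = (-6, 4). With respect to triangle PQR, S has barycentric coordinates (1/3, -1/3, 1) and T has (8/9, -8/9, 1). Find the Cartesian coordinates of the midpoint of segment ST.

(1/9, 59/12)

Barycentric coordinates of the midpoint are the average: (11/18, -11/18, 1).
Converting: (11/18)·P + (-11/18)·Q + 1·R = (1/9, 59/12).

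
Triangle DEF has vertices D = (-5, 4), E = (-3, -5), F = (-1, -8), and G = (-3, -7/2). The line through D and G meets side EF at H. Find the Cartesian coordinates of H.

(-7/3, -6)

Barycentric coordinates of G with respect to DEF: (1/4, 1/2, 1/4).
On side EF the D-coordinate is zero; dropping G's D-weight 1/4 and renormalizing the remaining 1/2 : 1/4 gives weights 2/3, 1/3 on E, F.
H = (2/3)·(-3, -5) + (1/3)·(-1, -8) = (-7/3, -6).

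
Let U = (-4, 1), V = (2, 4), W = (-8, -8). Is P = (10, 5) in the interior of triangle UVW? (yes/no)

no

Barycentric coordinates of P: (-43/21, 55/21, 3/7).
The three coordinates are negative, positive, positive; a point is interior exactly when all three are positive.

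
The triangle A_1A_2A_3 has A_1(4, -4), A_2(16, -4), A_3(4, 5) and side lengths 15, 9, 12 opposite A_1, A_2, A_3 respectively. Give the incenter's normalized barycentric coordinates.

(5/12, 1/4, 1/3)

The incenter has barycentric coordinates proportional to the opposite side lengths: (15 : 9 : 12).
Normalizing by 15+9+12 = 36 gives (5/12, 1/4, 1/3).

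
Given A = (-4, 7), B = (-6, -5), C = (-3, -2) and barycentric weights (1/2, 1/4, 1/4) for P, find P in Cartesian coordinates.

P = (1/2)·A + (1/4)·B + (1/4)·C.
x-coordinate: (1/2)·(-4) + (1/4)·(-6) + (1/4)·(-3) = -17/4.
y-coordinate: (1/2)·7 + (1/4)·(-5) + (1/4)·(-2) = 7/4.

(-17/4, 7/4)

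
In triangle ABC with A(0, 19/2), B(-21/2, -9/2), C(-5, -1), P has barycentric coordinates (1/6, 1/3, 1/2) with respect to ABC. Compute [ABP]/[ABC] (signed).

1/2

The signed ratio [ABP]/[ABC] equals the barycentric coordinate of P at vertex C, which is 1/2.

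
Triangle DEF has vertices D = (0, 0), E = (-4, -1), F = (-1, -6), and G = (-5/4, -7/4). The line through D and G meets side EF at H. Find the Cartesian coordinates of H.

Barycentric coordinates of G with respect to DEF: (1/2, 1/4, 1/4).
On side EF the D-coordinate is zero; dropping G's D-weight 1/2 and renormalizing the remaining 1/4 : 1/4 gives weights 1/2, 1/2 on E, F.
H = (1/2)·(-4, -1) + (1/2)·(-1, -6) = (-5/2, -7/2).

(-5/2, -7/2)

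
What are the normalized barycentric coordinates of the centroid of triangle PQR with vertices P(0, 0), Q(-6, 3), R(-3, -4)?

(1/3, 1/3, 1/3)

The centroid is the average of the vertices, so each weight is 1/3.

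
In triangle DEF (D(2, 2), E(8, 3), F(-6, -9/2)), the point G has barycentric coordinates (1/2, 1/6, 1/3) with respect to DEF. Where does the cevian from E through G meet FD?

(-6/5, -3/5)

Line EG meets FD where the E-coordinate vanishes; zeroing G's E-weight and renormalizing leaves F, D-weights 1/3 : 1/2 → (2/5, 3/5).
So H = (2/5)·F + (3/5)·D = (-6/5, -3/5).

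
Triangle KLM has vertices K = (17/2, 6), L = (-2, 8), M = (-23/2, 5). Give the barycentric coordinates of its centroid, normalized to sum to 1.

(1/3, 1/3, 1/3)

The centroid is the average of the vertices, so each weight is 1/3.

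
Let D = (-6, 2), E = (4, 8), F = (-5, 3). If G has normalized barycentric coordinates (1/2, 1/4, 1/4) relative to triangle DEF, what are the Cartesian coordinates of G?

(-13/4, 15/4)

G = (1/2)·D + (1/4)·E + (1/4)·F.
x-coordinate: (1/2)·(-6) + (1/4)·4 + (1/4)·(-5) = -13/4.
y-coordinate: (1/2)·2 + (1/4)·8 + (1/4)·3 = 15/4.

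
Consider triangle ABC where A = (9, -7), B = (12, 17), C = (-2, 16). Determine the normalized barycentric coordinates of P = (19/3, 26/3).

Signed area of the reference triangle: [ABC] = ½·(9·(17−16) + 12·(16−(-7)) + (-2)·(-7−17)) = ½·(9 + 276 + 48) = 333/2.
[PBC] = ½·((19/3)·(17−16) + 12·(16−(26/3)) + (-2)·(26/3−17)) = ½·(19/3 + 88 + 50/3) = 111/2, so the A-coordinate is (111/2)/(333/2) = 1/3.
[APC] = ½·(9·(26/3−16) + (19/3)·(16−(-7)) + (-2)·(-7−(26/3))) = ½·(-66 + 437/3 + 94/3) = 111/2, so the B-coordinate is 1/3.
[ABP] = ½·(9·(17−(26/3)) + 12·(26/3−(-7)) + (19/3)·(-7−17)) = ½·(75 + 188 − 152) = 111/2, so the C-coordinate is 1/3.

(1/3, 1/3, 1/3)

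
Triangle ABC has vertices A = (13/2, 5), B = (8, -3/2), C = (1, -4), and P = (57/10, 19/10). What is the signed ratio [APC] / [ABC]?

[ABC] = ½·((13/2)·(-3/2−(-4)) + 8·(-4−5) + 1·(5−(-3/2))) = ½·(65/4 − 72 + 13/2) = -197/8.
[APC] = ½·((13/2)·(19/10−(-4)) + (57/10)·(-4−5) + 1·(5−(19/10))) = ½·(767/20 − 513/10 + 31/10) = -197/40, so the ratio is (-197/40)/(-197/8) = 1/5.

1/5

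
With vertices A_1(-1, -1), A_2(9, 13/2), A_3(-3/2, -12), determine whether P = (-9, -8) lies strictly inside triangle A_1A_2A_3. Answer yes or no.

no

Barycentric coordinates of P: (723/425, -338/425, 8/85).
The three coordinates are positive, negative, positive; a point is interior exactly when all three are positive.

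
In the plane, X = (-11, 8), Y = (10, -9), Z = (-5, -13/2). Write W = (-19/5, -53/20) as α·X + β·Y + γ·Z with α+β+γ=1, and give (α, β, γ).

Signed area of the reference triangle: [XYZ] = ½·((-11)·(-9−(-13/2)) + 10·(-13/2−8) + (-5)·(8−(-9))) = ½·(55/2 − 145 − 85) = -405/4.
[WYZ] = ½·((-19/5)·(-9−(-13/2)) + 10·(-13/2−(-53/20)) + (-5)·(-53/20−(-9))) = ½·(19/2 − 77/2 − 127/4) = -243/8, so the X-coordinate is (-243/8)/(-405/4) = 3/10.
[XWZ] = ½·((-11)·(-53/20−(-13/2)) + (-19/5)·(-13/2−8) + (-5)·(8−(-53/20))) = ½·(-847/20 + 551/10 − 213/4) = -81/4, so the Y-coordinate is 1/5.
[XYW] = ½·((-11)·(-9−(-53/20)) + 10·(-53/20−8) + (-19/5)·(8−(-9))) = ½·(1397/20 − 213/2 − 323/5) = -405/8, so the Z-coordinate is 1/2.
Check: 3/10 + 1/5 + 1/2 = 1.

(3/10, 1/5, 1/2)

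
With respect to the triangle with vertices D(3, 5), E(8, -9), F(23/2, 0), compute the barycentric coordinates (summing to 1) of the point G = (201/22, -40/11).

(1/11, 5/11, 5/11)

Signed area of the reference triangle: [DEF] = ½·(3·(-9−0) + 8·(0−5) + (23/2)·(5−(-9))) = ½·(-27 − 40 + 161) = 47.
[GEF] = ½·((201/22)·(-9−0) + 8·(0−(-40/11)) + (23/2)·(-40/11−(-9))) = ½·(-1809/22 + 320/11 + 1357/22) = 47/11, so the D-coordinate is (47/11)/47 = 1/11.
[DGF] = ½·(3·(-40/11−0) + (201/22)·(0−5) + (23/2)·(5−(-40/11))) = ½·(-120/11 − 1005/22 + 2185/22) = 235/11, so the E-coordinate is 5/11.
[DEG] = ½·(3·(-9−(-40/11)) + 8·(-40/11−5) + (201/22)·(5−(-9))) = ½·(-177/11 − 760/11 + 1407/11) = 235/11, so the F-coordinate is 5/11.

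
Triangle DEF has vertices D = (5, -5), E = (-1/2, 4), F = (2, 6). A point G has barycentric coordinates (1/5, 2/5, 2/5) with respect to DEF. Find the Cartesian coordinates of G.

(8/5, 3)

G = (1/5)·D + (2/5)·E + (2/5)·F.
x-coordinate: (1/5)·5 + (2/5)·(-1/2) + (2/5)·2 = 8/5.
y-coordinate: (1/5)·(-5) + (2/5)·4 + (2/5)·6 = 3.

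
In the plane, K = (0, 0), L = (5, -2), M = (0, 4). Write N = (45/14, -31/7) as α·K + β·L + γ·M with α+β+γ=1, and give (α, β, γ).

Signed area of the reference triangle: [KLM] = ½·(0·(-2−4) + 5·(4−0) + 0·(0−(-2))) = ½·(0 + 20 + 0) = 10.
[NLM] = ½·((45/14)·(-2−4) + 5·(4−(-31/7)) + 0·(-31/7−(-2))) = ½·(-135/7 + 295/7 + 0) = 80/7, so the K-coordinate is (80/7)/10 = 8/7.
[KNM] = ½·(0·(-31/7−4) + (45/14)·(4−0) + 0·(0−(-31/7))) = ½·(0 + 90/7 + 0) = 45/7, so the L-coordinate is 9/14.
[KLN] = ½·(0·(-2−(-31/7)) + 5·(-31/7−0) + (45/14)·(0−(-2))) = ½·(0 − 155/7 + 45/7) = -55/7, so the M-coordinate is -11/14.
Check: 8/7 + 9/14 − 11/14 = 1.

(8/7, 9/14, -11/14)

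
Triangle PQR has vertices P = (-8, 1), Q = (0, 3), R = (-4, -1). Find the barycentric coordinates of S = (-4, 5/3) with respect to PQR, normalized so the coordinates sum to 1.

Signed area of the reference triangle: [PQR] = ½·((-8)·(3−(-1)) + 0·(-1−1) + (-4)·(1−3)) = ½·(-32 + 0 + 8) = -12.
[SQR] = ½·((-4)·(3−(-1)) + 0·(-1−(5/3)) + (-4)·(5/3−3)) = ½·(-16 + 0 + 16/3) = -16/3, so the P-coordinate is (-16/3)/(-12) = 4/9.
[PSR] = ½·((-8)·(5/3−(-1)) + (-4)·(-1−1) + (-4)·(1−(5/3))) = ½·(-64/3 + 8 + 8/3) = -16/3, so the Q-coordinate is 4/9.
[PQS] = ½·((-8)·(3−(5/3)) + 0·(5/3−1) + (-4)·(1−3)) = ½·(-32/3 + 0 + 8) = -4/3, so the R-coordinate is 1/9.

(4/9, 4/9, 1/9)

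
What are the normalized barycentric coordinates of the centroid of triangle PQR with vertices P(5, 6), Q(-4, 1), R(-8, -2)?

(1/3, 1/3, 1/3)

The centroid is the average of the vertices, so each weight is 1/3.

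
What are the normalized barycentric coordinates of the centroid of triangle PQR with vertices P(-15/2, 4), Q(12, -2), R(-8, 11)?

The centroid is the average of the vertices, so each weight is 1/3.

(1/3, 1/3, 1/3)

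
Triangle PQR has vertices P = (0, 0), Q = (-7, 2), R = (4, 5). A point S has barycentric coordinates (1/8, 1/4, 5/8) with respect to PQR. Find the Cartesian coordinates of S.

(3/4, 29/8)

S = (1/8)·P + (1/4)·Q + (5/8)·R.
x-coordinate: (1/8)·0 + (1/4)·(-7) + (5/8)·4 = 3/4.
y-coordinate: (1/8)·0 + (1/4)·2 + (5/8)·5 = 29/8.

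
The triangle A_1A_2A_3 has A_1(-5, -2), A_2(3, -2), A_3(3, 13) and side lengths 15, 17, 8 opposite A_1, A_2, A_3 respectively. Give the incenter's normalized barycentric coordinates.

(3/8, 17/40, 1/5)

The incenter has barycentric coordinates proportional to the opposite side lengths: (15 : 17 : 8).
Normalizing by 15+17+8 = 40 gives (3/8, 17/40, 1/5).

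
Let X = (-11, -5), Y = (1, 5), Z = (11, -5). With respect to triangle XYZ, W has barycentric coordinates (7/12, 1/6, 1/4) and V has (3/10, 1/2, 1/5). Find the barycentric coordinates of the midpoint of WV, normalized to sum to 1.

Since both coordinate triples sum to 1, the midpoint's barycentrics are the componentwise average.
(7/12+3/10)/2 = 53/120; similarly 1/3 and 9/40.

(53/120, 1/3, 9/40)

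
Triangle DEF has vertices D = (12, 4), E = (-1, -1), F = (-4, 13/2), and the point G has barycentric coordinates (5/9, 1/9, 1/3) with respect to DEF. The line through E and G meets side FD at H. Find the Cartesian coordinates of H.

(6, 79/16)

Line EG meets FD where the E-coordinate vanishes; zeroing G's E-weight and renormalizing leaves F, D-weights 1/3 : 5/9 → (3/8, 5/8).
So H = (3/8)·F + (5/8)·D = (6, 79/16).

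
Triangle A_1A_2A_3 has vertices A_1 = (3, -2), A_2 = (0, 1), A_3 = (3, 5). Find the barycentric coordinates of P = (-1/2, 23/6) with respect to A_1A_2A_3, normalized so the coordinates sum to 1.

(-1/2, 7/6, 1/3)

Signed area of the reference triangle: [A_1A_2A_3] = ½·(3·(1−5) + 0·(5−(-2)) + 3·(-2−1)) = ½·(-12 + 0 − 9) = -21/2.
[PA_2A_3] = ½·((-1/2)·(1−5) + 0·(5−(23/6)) + 3·(23/6−1)) = ½·(2 + 0 + 17/2) = 21/4, so the A_1-coordinate is (21/4)/(-21/2) = -1/2.
[A_1PA_3] = ½·(3·(23/6−5) + (-1/2)·(5−(-2)) + 3·(-2−(23/6))) = ½·(-7/2 − 7/2 − 35/2) = -49/4, so the A_2-coordinate is 7/6.
[A_1A_2P] = ½·(3·(1−(23/6)) + 0·(23/6−(-2)) + (-1/2)·(-2−1)) = ½·(-17/2 + 0 + 3/2) = -7/2, so the A_3-coordinate is 1/3.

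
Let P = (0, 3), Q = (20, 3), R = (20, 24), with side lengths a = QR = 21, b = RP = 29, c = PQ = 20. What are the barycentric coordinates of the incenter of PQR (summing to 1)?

(3/10, 29/70, 2/7)

The incenter has barycentric coordinates proportional to the opposite side lengths: (21 : 29 : 20).
Normalizing by 21+29+20 = 70 gives (3/10, 29/70, 2/7).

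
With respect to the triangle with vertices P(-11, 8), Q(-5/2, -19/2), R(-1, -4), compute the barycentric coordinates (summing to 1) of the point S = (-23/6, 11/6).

Signed area of the reference triangle: [PQR] = ½·((-11)·(-19/2−(-4)) + (-5/2)·(-4−8) + (-1)·(8−(-19/2))) = ½·(121/2 + 30 − 35/2) = 73/2.
[SQR] = ½·((-23/6)·(-19/2−(-4)) + (-5/2)·(-4−(11/6)) + (-1)·(11/6−(-19/2))) = ½·(253/12 + 175/12 − 34/3) = 73/6, so the P-coordinate is (73/6)/(73/2) = 1/3.
[PSR] = ½·((-11)·(11/6−(-4)) + (-23/6)·(-4−8) + (-1)·(8−(11/6))) = ½·(-385/6 + 46 − 37/6) = -73/6, so the Q-coordinate is -1/3.
[PQS] = ½·((-11)·(-19/2−(11/6)) + (-5/2)·(11/6−8) + (-23/6)·(8−(-19/2))) = ½·(374/3 + 185/12 − 805/12) = 73/2, so the R-coordinate is 1.
Check: 1/3 − 1/3 + 1 = 1.

(1/3, -1/3, 1)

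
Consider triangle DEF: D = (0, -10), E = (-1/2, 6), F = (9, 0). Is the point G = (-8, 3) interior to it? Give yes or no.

no

Barycentric coordinates of G: (147/298, 197/149, -243/298).
The three coordinates are positive, positive, negative; a point is interior exactly when all three are positive.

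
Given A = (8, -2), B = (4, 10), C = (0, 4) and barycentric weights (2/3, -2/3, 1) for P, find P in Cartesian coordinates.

(8/3, -4)

P = (2/3)·A + (-2/3)·B + 1·C.
x-coordinate: (2/3)·8 + (-2/3)·4 + 1·0 = 8/3.
y-coordinate: (2/3)·(-2) + (-2/3)·10 + 1·4 = -4.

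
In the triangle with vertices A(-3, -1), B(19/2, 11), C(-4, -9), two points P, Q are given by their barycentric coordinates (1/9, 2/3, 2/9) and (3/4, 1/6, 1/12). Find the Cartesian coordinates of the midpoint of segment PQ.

(37/18, 25/9)

Barycentric coordinates of the midpoint are the average: (31/72, 5/12, 11/72).
Converting: (31/72)·A + (5/12)·B + (11/72)·C = (37/18, 25/9).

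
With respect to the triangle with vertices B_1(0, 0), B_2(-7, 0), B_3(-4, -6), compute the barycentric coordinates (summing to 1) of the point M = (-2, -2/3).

Signed area of the reference triangle: [B_1B_2B_3] = ½·(0·(0−(-6)) + (-7)·(-6−0) + (-4)·(0−0)) = ½·(0 + 42 + 0) = 21.
[MB_2B_3] = ½·((-2)·(0−(-6)) + (-7)·(-6−(-2/3)) + (-4)·(-2/3−0)) = ½·(-12 + 112/3 + 8/3) = 14, so the B_1-coordinate is 14/21 = 2/3.
[B_1MB_3] = ½·(0·(-2/3−(-6)) + (-2)·(-6−0) + (-4)·(0−(-2/3))) = ½·(0 + 12 − 8/3) = 14/3, so the B_2-coordinate is 2/9.
[B_1B_2M] = ½·(0·(0−(-2/3)) + (-7)·(-2/3−0) + (-2)·(0−0)) = ½·(0 + 14/3 + 0) = 7/3, so the B_3-coordinate is 1/9.
Check: 2/3 + 2/9 + 1/9 = 1.

(2/3, 2/9, 1/9)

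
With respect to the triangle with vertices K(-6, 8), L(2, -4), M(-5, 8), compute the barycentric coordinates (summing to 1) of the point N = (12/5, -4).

Signed area of the reference triangle: [KLM] = ½·((-6)·(-4−8) + 2·(8−8) + (-5)·(8−(-4))) = ½·(72 + 0 − 60) = 6.
[NLM] = ½·((12/5)·(-4−8) + 2·(8−(-4)) + (-5)·(-4−(-4))) = ½·(-144/5 + 24 + 0) = -12/5, so the K-coordinate is (-12/5)/6 = -2/5.
[KNM] = ½·((-6)·(-4−8) + (12/5)·(8−8) + (-5)·(8−(-4))) = ½·(72 + 0 − 60) = 6, so the L-coordinate is 1.
[KLN] = ½·((-6)·(-4−(-4)) + 2·(-4−8) + (12/5)·(8−(-4))) = ½·(0 − 24 + 144/5) = 12/5, so the M-coordinate is 2/5.

(-2/5, 1, 2/5)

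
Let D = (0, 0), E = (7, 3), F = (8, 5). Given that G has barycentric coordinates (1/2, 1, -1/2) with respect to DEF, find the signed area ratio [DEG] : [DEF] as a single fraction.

The signed ratio [DEG]/[DEF] equals the barycentric coordinate of G at vertex F, which is -1/2.

-1/2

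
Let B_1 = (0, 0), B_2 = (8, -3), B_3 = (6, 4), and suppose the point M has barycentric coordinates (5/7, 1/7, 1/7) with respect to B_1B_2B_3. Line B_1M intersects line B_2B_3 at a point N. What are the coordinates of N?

(7, 1/2)

Line B_1M meets B_2B_3 where the B_1-coordinate vanishes; zeroing M's B_1-weight and renormalizing leaves B_2, B_3-weights 1/7 : 1/7 → (1/2, 1/2).
So N = (1/2)·B_2 + (1/2)·B_3 = (7, 1/2).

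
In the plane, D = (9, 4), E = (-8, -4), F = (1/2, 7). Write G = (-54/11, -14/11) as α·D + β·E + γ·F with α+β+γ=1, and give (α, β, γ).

(1/11, 8/11, 2/11)

Signed area of the reference triangle: [DEF] = ½·(9·(-4−7) + (-8)·(7−4) + (1/2)·(4−(-4))) = ½·(-99 − 24 + 4) = -119/2.
[GEF] = ½·((-54/11)·(-4−7) + (-8)·(7−(-14/11)) + (1/2)·(-14/11−(-4))) = ½·(54 − 728/11 + 15/11) = -119/22, so the D-coordinate is (-119/22)/(-119/2) = 1/11.
[DGF] = ½·(9·(-14/11−7) + (-54/11)·(7−4) + (1/2)·(4−(-14/11))) = ½·(-819/11 − 162/11 + 29/11) = -476/11, so the E-coordinate is 8/11.
[DEG] = ½·(9·(-4−(-14/11)) + (-8)·(-14/11−4) + (-54/11)·(4−(-4))) = ½·(-270/11 + 464/11 − 432/11) = -119/11, so the F-coordinate is 2/11.
Check: 1/11 + 8/11 + 2/11 = 1.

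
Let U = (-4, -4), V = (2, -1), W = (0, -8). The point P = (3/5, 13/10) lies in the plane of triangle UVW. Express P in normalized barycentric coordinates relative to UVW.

Signed area of the reference triangle: [UVW] = ½·((-4)·(-1−(-8)) + 2·(-8−(-4)) + 0·(-4−(-1))) = ½·(-28 − 8 + 0) = -18.
[PVW] = ½·((3/5)·(-1−(-8)) + 2·(-8−(13/10)) + 0·(13/10−(-1))) = ½·(21/5 − 93/5 + 0) = -36/5, so the U-coordinate is (-36/5)/(-18) = 2/5.
[UPW] = ½·((-4)·(13/10−(-8)) + (3/5)·(-8−(-4)) + 0·(-4−(13/10))) = ½·(-186/5 − 12/5 + 0) = -99/5, so the V-coordinate is 11/10.
[UVP] = ½·((-4)·(-1−(13/10)) + 2·(13/10−(-4)) + (3/5)·(-4−(-1))) = ½·(46/5 + 53/5 − 9/5) = 9, so the W-coordinate is -1/2.
Check: 2/5 + 11/10 − 1/2 = 1.

(2/5, 11/10, -1/2)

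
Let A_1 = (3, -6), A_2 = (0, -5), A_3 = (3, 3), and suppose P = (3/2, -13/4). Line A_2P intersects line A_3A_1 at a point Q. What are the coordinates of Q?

Barycentric coordinates of P with respect to A_1A_2A_3: (1/4, 1/2, 1/4).
On side A_3A_1 the A_2-coordinate is zero; dropping P's A_2-weight 1/2 and renormalizing the remaining 1/4 : 1/4 gives weights 1/2, 1/2 on A_3, A_1.
Q = (1/2)·(3, 3) + (1/2)·(3, -6) = (3, -3/2).

(3, -3/2)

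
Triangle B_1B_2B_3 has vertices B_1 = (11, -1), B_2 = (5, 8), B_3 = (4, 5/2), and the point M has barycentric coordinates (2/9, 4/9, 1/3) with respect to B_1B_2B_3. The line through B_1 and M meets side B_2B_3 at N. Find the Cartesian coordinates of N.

(32/7, 79/14)

Line B_1M meets B_2B_3 where the B_1-coordinate vanishes; zeroing M's B_1-weight and renormalizing leaves B_2, B_3-weights 4/9 : 1/3 → (4/7, 3/7).
So N = (4/7)·B_2 + (3/7)·B_3 = (32/7, 79/14).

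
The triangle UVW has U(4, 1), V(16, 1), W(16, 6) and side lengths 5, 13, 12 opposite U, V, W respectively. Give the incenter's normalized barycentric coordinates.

The incenter has barycentric coordinates proportional to the opposite side lengths: (5 : 13 : 12).
Normalizing by 5+13+12 = 30 gives (1/6, 13/30, 2/5).

(1/6, 13/30, 2/5)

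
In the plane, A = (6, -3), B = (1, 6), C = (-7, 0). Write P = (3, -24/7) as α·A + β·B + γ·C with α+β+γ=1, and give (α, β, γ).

Signed area of the reference triangle: [ABC] = ½·(6·(6−0) + 1·(0−(-3)) + (-7)·(-3−6)) = ½·(36 + 3 + 63) = 51.
[PBC] = ½·(3·(6−0) + 1·(0−(-24/7)) + (-7)·(-24/7−6)) = ½·(18 + 24/7 + 66) = 306/7, so the A-coordinate is (306/7)/51 = 6/7.
[APC] = ½·(6·(-24/7−0) + 3·(0−(-3)) + (-7)·(-3−(-24/7))) = ½·(-144/7 + 9 − 3) = -51/7, so the B-coordinate is -1/7.
[ABP] = ½·(6·(6−(-24/7)) + 1·(-24/7−(-3)) + 3·(-3−6)) = ½·(396/7 − 3/7 − 27) = 102/7, so the C-coordinate is 2/7.
Check: 6/7 − 1/7 + 2/7 = 1.

(6/7, -1/7, 2/7)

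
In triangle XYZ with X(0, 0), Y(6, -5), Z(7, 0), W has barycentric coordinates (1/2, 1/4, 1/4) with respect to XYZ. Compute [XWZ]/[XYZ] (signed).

The signed ratio [XWZ]/[XYZ] equals the barycentric coordinate of W at vertex Y, which is 1/4.

1/4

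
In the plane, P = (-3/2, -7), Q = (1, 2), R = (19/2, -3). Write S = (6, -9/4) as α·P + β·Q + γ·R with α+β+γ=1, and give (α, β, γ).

(1/8, 1/4, 5/8)

Signed area of the reference triangle: [PQR] = ½·((-3/2)·(2−(-3)) + 1·(-3−(-7)) + (19/2)·(-7−2)) = ½·(-15/2 + 4 − 171/2) = -89/2.
[SQR] = ½·(6·(2−(-3)) + 1·(-3−(-9/4)) + (19/2)·(-9/4−2)) = ½·(30 − 3/4 − 323/8) = -89/16, so the P-coordinate is (-89/16)/(-89/2) = 1/8.
[PSR] = ½·((-3/2)·(-9/4−(-3)) + 6·(-3−(-7)) + (19/2)·(-7−(-9/4))) = ½·(-9/8 + 24 − 361/8) = -89/8, so the Q-coordinate is 1/4.
[PQS] = ½·((-3/2)·(2−(-9/4)) + 1·(-9/4−(-7)) + 6·(-7−2)) = ½·(-51/8 + 19/4 − 54) = -445/16, so the R-coordinate is 5/8.
Check: 1/8 + 1/4 + 5/8 = 1.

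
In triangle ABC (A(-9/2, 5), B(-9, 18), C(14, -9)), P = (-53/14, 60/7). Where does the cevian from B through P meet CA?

Barycentric coordinates of P with respect to ABC: (3/7, 3/7, 1/7).
On side CA the B-coordinate is zero; dropping P's B-weight 3/7 and renormalizing the remaining 1/7 : 3/7 gives weights 1/4, 3/4 on C, A.
Q = (1/4)·(14, -9) + (3/4)·(-9/2, 5) = (1/8, 3/2).

(1/8, 3/2)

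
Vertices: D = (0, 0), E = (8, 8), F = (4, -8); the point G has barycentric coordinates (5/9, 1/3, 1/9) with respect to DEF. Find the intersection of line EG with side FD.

(2/3, -4/3)

Line EG meets FD where the E-coordinate vanishes; zeroing G's E-weight and renormalizing leaves F, D-weights 1/9 : 5/9 → (1/6, 5/6).
So H = (1/6)·F + (5/6)·D = (2/3, -4/3).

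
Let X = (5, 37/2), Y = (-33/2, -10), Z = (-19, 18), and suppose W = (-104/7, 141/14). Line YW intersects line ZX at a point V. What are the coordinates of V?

Barycentric coordinates of W with respect to XYZ: (1/7, 2/7, 4/7).
On side ZX the Y-coordinate is zero; dropping W's Y-weight 2/7 and renormalizing the remaining 4/7 : 1/7 gives weights 4/5, 1/5 on Z, X.
V = (4/5)·(-19, 18) + (1/5)·(5, 37/2) = (-71/5, 181/10).

(-71/5, 181/10)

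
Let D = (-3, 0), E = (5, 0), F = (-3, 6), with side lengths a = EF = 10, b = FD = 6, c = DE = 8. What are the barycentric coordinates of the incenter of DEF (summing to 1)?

The incenter has barycentric coordinates proportional to the opposite side lengths: (10 : 6 : 8).
Normalizing by 10+6+8 = 24 gives (5/12, 1/4, 1/3).

(5/12, 1/4, 1/3)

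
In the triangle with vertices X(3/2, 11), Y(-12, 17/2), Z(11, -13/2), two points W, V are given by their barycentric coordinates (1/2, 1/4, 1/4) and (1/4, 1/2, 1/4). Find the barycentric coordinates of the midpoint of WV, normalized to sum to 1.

(3/8, 3/8, 1/4)

Since both coordinate triples sum to 1, the midpoint's barycentrics are the componentwise average.
(1/2+1/4)/2 = 3/8; similarly 3/8 and 1/4.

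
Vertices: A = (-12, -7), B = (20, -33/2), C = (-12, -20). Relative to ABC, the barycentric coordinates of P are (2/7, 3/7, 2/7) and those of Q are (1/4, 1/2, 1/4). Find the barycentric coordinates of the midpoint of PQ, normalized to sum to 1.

(15/56, 13/28, 15/56)

Since both coordinate triples sum to 1, the midpoint's barycentrics are the componentwise average.
(2/7+1/4)/2 = 15/56; similarly 13/28 and 15/56.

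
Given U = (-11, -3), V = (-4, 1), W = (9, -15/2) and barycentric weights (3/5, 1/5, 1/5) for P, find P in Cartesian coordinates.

(-28/5, -31/10)

P = (3/5)·U + (1/5)·V + (1/5)·W.
x-coordinate: (3/5)·(-11) + (1/5)·(-4) + (1/5)·9 = -28/5.
y-coordinate: (3/5)·(-3) + (1/5)·1 + (1/5)·(-15/2) = -31/10.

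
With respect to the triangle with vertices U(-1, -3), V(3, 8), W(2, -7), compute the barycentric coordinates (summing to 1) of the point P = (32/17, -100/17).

(1/17, 1/17, 15/17)

Signed area of the reference triangle: [UVW] = ½·((-1)·(8−(-7)) + 3·(-7−(-3)) + 2·(-3−8)) = ½·(-15 − 12 − 22) = -49/2.
[PVW] = ½·((32/17)·(8−(-7)) + 3·(-7−(-100/17)) + 2·(-100/17−8)) = ½·(480/17 − 57/17 − 472/17) = -49/34, so the U-coordinate is (-49/34)/(-49/2) = 1/17.
[UPW] = ½·((-1)·(-100/17−(-7)) + (32/17)·(-7−(-3)) + 2·(-3−(-100/17))) = ½·(-19/17 − 128/17 + 98/17) = -49/34, so the V-coordinate is 1/17.
[UVP] = ½·((-1)·(8−(-100/17)) + 3·(-100/17−(-3)) + (32/17)·(-3−8)) = ½·(-236/17 − 147/17 − 352/17) = -735/34, so the W-coordinate is 15/17.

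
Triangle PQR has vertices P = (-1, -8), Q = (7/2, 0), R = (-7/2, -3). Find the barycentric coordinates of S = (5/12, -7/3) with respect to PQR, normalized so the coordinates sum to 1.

Signed area of the reference triangle: [PQR] = ½·((-1)·(0−(-3)) + (7/2)·(-3−(-8)) + (-7/2)·(-8−0)) = ½·(-3 + 35/2 + 28) = 85/4.
[SQR] = ½·((5/12)·(0−(-3)) + (7/2)·(-3−(-7/3)) + (-7/2)·(-7/3−0)) = ½·(5/4 − 7/3 + 49/6) = 85/24, so the P-coordinate is (85/24)/(85/4) = 1/6.
[PSR] = ½·((-1)·(-7/3−(-3)) + (5/12)·(-3−(-8)) + (-7/2)·(-8−(-7/3))) = ½·(-2/3 + 25/12 + 119/6) = 85/8, so the Q-coordinate is 1/2.
[PQS] = ½·((-1)·(0−(-7/3)) + (7/2)·(-7/3−(-8)) + (5/12)·(-8−0)) = ½·(-7/3 + 119/6 − 10/3) = 85/12, so the R-coordinate is 1/3.
Check: 1/6 + 1/2 + 1/3 = 1.

(1/6, 1/2, 1/3)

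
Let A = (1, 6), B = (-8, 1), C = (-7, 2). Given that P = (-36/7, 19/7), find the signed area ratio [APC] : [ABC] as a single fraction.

[ABC] = ½·(1·(1−2) + (-8)·(2−6) + (-7)·(6−1)) = ½·(-1 + 32 − 35) = -2.
[APC] = ½·(1·(19/7−2) + (-36/7)·(2−6) + (-7)·(6−(19/7))) = ½·(5/7 + 144/7 − 23) = -6/7, so the ratio is (-6/7)/(-2) = 3/7.

3/7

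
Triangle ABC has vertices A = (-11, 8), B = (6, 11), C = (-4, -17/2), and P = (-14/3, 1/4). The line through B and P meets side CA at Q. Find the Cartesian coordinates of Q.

(-34/5, -19/10)

Barycentric coordinates of P with respect to ABC: (1/3, 1/6, 1/2).
On side CA the B-coordinate is zero; dropping P's B-weight 1/6 and renormalizing the remaining 1/2 : 1/3 gives weights 3/5, 2/5 on C, A.
Q = (3/5)·(-4, -17/2) + (2/5)·(-11, 8) = (-34/5, -19/10).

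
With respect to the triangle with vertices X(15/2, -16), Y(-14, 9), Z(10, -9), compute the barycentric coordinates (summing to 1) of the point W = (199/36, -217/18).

Signed area of the reference triangle: [XYZ] = ½·((15/2)·(9−(-9)) + (-14)·(-9−(-16)) + 10·(-16−9)) = ½·(135 − 98 − 250) = -213/2.
[WYZ] = ½·((199/36)·(9−(-9)) + (-14)·(-9−(-217/18)) + 10·(-217/18−9)) = ½·(199/2 − 385/9 − 1895/9) = -923/12, so the X-coordinate is (-923/12)/(-213/2) = 13/18.
[XWZ] = ½·((15/2)·(-217/18−(-9)) + (199/36)·(-9−(-16)) + 10·(-16−(-217/18))) = ½·(-275/12 + 1393/36 − 355/9) = -71/6, so the Y-coordinate is 1/9.
[XYW] = ½·((15/2)·(9−(-217/18)) + (-14)·(-217/18−(-16)) + (199/36)·(-16−9)) = ½·(1895/12 − 497/9 − 4975/36) = -71/4, so the Z-coordinate is 1/6.
Check: 13/18 + 1/9 + 1/6 = 1.

(13/18, 1/9, 1/6)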